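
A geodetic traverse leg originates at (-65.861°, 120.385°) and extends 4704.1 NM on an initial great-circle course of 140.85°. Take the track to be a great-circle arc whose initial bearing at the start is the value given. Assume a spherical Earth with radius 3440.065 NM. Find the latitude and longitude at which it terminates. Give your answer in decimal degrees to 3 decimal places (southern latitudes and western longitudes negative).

latitude -29.663°, longitude -104.980°

Central angle δ = d/R = 1.367445 rad.
Converting: φ₁ = -1.149491 rad, θ = 2.458296 rad.
Destination latitude: φ₂ = arcsin( sin φ₁ cos δ + cos φ₁ sin δ cos θ ) = arcsin(-0.494899) = -29.663°.
Then Δλ = atan2(0.252873, -0.249670) = 2.349822 rad, from sin θ sin δ cos φ₁ over cos δ − sin φ₁ sin φ₂.
λ₂ = 120.385° + 134.635° = 255.020°, normalized to (−180°, 180°] → -104.980°.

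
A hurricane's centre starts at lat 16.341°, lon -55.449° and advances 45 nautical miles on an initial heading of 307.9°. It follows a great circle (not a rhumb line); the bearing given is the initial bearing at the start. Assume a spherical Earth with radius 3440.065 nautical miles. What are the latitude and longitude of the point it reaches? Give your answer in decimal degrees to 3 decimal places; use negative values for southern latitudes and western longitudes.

latitude 16.800°, longitude -56.067°

Central angle δ = d/R = 0.013081 rad.
Converting: φ₁ = 0.285204 rad, θ = 5.373869 rad.
Applying the spherical law of cosines for sides, sin φ₂ = sin φ₁ cos δ + cos φ₁ sin δ cos θ = 0.289040, so φ₂ = 16.800°.
For the longitude increment, Δλ = atan2( sin θ sin δ cos φ₁, cos δ − sin φ₁ sin φ₂ ) = atan2(-0.009905, 0.918592) = -0.618°.
λ₂ = λ₁ + Δλ = -56.067°.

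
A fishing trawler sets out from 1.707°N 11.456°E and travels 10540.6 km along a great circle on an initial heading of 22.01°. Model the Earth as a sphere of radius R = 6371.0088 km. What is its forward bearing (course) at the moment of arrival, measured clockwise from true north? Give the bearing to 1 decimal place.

final bearing 106.0°

Central angle δ = d/R = 1.654463 rad.
With φ₁ = 1.707° = 0.029793 rad and θ = 22.01° = 0.384147 rad:
Applying the spherical law of cosines for sides, sin φ₂ = sin φ₁ cos δ + cos φ₁ sin δ cos θ = 0.920976, so φ₂ = 67.069°.
For the longitude increment, Δλ = atan2( sin θ sin δ cos φ₁, cos δ − sin φ₁ sin φ₂ ) = atan2(0.373292, -0.111004) = 106.561°.
λ₂ = 11.456° + 106.561° = 118.017°.
The forward bearing on arrival equals the back-azimuth from the destination plus 180°.
Back-azimuth from P₂ (67.1°, 118.0°) to P₁ (1.7°, 11.5°), with Δλ' = λ₁ − λ₂ = -106.6°: atan2( sin Δλ' cos φ₁ , cos φ₂ sin φ₁ − sin φ₂ cos φ₁ cos Δλ' ) = 286.0°.
Final bearing = (286.0° + 180°) mod 360° = 106.0°.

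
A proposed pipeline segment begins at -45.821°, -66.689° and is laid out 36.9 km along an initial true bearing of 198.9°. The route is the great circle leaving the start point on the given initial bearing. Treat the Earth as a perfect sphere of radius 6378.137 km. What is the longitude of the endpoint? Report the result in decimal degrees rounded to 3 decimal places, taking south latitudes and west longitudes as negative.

longitude -66.844°

δ = 36.9/6378.137 = 0.005785 rad (0.3315°).
With φ₁ = -45.821° = -0.799727 rad and θ = 198.9° = 3.471460 rad:
Applying the spherical law of cosines for sides, sin φ₂ = sin φ₁ cos δ + cos φ₁ sin δ cos θ = -0.720969, so φ₂ = -46.135°.
Δλ = atan2( sin θ sin δ cos φ₁ , cos δ − sin φ₁ sin φ₂ ) = atan2(-0.001306, 0.482929) = -0.002704 rad = -0.155°.
Hence λ₂ = -66.689° + -0.155° = -66.844°.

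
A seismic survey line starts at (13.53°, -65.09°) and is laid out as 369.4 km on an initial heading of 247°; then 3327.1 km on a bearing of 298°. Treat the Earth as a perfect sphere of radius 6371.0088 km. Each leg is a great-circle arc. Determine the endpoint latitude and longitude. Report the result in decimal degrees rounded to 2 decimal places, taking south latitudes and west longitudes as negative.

Apply the spherical direct solution leg by leg, carrying full precision between legs.
Leg 1: from (13.53°, -65.09°), δ = 369.4/6371.0088 = 0.057981 rad, θ = 247° → φ = 12.21°, λ = -68.22°.
Leg 2: from (12.21°, -68.22°), δ = 3327.1/6371.0088 = 0.522225 rad, θ = 298° → φ = 24.34°, λ = -97.13°.

latitude 24.34°, longitude -97.13°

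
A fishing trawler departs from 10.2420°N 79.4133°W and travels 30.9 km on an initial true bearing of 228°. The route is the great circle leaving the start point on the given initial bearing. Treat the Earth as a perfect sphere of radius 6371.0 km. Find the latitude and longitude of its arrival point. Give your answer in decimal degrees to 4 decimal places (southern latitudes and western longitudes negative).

Central angle δ = d/R = 0.004850 rad.
Converting: φ₁ = 0.178757 rad, θ = 3.979351 rad.
Destination latitude: φ₂ = arcsin( sin φ₁ cos δ + cos φ₁ sin δ cos θ ) = arcsin(0.174610) = 10.0560°.
Then Δλ = atan2(-0.003547, 0.968941) = -0.003661 rad, from sin θ sin δ cos φ₁ over cos δ − sin φ₁ sin φ₂.
λ₂ = -79.4133° + -0.2097° = -79.6230°.

latitude 10.0560°, longitude -79.6230°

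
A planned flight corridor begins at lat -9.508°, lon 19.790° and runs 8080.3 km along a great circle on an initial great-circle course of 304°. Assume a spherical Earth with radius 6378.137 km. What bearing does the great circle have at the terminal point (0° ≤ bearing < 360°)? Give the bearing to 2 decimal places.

δ = 8080.3/6378.137 = 1.266875 rad (72.5866°).
Converting: φ₁ = -0.165946 rad, θ = 5.305801 rad.
sin φ₂ = sin φ₁ cos δ + cos φ₁ sin δ cos θ = (-0.165185)(0.299264) + (0.986263)(0.954170)(0.559193) = 0.476801
φ₂ = asin(0.476801) = 0.497012 rad = 28.477°.
For the longitude increment, Δλ = atan2( sin θ sin δ cos φ₁, cos δ − sin φ₁ sin φ₂ ) = atan2(-0.780176, 0.378025) = -64.148°.
λ₂ = λ₁ + Δλ = -44.358°.
The forward bearing on arrival equals the back-azimuth from the destination plus 180°.
Back-azimuth from P₂ (28.48°, -44.36°) to P₁ (-9.51°, 19.79°), with Δλ' = λ₁ − λ₂ = 64.15°: atan2( sin Δλ' cos φ₁ , cos φ₂ sin φ₁ − sin φ₂ cos φ₁ cos Δλ' ) = 111.54°.
Final bearing = (111.54° + 180°) mod 360° = 291.54°.

final bearing 291.54°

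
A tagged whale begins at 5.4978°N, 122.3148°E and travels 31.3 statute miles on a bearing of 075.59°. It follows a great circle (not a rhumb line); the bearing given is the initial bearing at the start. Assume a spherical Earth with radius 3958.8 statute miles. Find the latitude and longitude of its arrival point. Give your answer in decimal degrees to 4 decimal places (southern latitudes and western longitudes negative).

Angular distance δ = d/R = 31.3 / 3958.8 = 0.007906 rad.
With φ₁ = 5.4978° = 0.095955 rad and θ = 75.59° = 1.319294 rad:
Destination latitude: φ₂ = arcsin( sin φ₁ cos δ + cos φ₁ sin δ cos θ ) = arcsin(0.097763) = 5.6104°.
Then Δλ = atan2(0.007622, 0.990602) = 0.007695 rad, from sin θ sin δ cos φ₁ over cos δ − sin φ₁ sin φ₂.
Hence λ₂ = 122.3148° + 0.4409° = 122.7557°.

latitude 5.6104°, longitude 122.7557°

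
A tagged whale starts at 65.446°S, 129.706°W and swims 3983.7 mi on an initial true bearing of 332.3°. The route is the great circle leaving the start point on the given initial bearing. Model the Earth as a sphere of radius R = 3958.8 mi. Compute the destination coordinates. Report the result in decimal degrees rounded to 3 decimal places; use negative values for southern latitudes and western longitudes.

Central angle δ = d/R = 1.006290 rad.
With φ₁ = -65.446° = -1.142248 rad and θ = 332.3° = 5.799729 rad:
Applying the spherical law of cosines for sides, sin φ₂ = sin φ₁ cos δ + cos φ₁ sin δ cos θ = -0.175776, so φ₂ = -10.124°.
Δλ = atan2( sin θ sin δ cos φ₁ , cos δ − sin φ₁ sin φ₂ ) = atan2(-0.163196, 0.375119) = -0.410354 rad = -23.512°.
λ₂ = λ₁ + Δλ = -153.218°.

latitude -10.124°, longitude -153.218°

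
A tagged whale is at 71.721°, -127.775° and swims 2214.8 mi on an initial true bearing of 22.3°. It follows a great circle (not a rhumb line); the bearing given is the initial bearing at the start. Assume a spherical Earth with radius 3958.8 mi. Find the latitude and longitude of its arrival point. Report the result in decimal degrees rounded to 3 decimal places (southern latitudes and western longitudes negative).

The arc subtends δ = 2214.8/3958.8 = 0.559462 rad at the centre.
Start latitude φ₁ = 1.251768 rad; initial bearing θ = 0.389208 rad.
Destination latitude: φ₂ = arcsin( sin φ₁ cos δ + cos φ₁ sin δ cos θ ) = arcsin(0.958785) = 73.493°.
Δλ = atan2( sin θ sin δ cos φ₁ , cos δ − sin φ₁ sin φ₂ ) = atan2(0.063165, -0.062865) = 2.353816 rad = 134.864°.
Hence λ₂ = -127.775° + 134.864° = 7.089°.

latitude 73.493°, longitude 7.089°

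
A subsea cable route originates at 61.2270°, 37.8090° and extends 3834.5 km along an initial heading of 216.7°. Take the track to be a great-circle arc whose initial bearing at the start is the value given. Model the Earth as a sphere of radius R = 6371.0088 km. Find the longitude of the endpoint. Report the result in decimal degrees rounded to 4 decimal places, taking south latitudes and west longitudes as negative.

δ = 3834.5/6371.0088 = 0.601867 rad (34.4844°).
Converting: φ₁ = 1.068613 rad, θ = 3.782128 rad.
Applying the spherical law of cosines for sides, sin φ₂ = sin φ₁ cos δ + cos φ₁ sin δ cos θ = 0.504004, so φ₂ = 30.2653°.
Δλ = atan2( sin θ sin δ cos φ₁ , cos δ − sin φ₁ sin φ₂ ) = atan2(-0.162869, 0.382504) = -0.402545 rad = -23.0641°.
λ₂ = 37.8090° + -23.0641° = 14.7449°.

longitude 14.7449°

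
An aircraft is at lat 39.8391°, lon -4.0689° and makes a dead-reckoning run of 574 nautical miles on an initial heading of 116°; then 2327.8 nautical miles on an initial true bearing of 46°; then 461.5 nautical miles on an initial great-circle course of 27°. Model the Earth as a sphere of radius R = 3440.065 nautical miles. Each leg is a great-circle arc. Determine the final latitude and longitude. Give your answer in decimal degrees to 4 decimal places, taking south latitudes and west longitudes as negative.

latitude 60.2423°, longitude 62.8161°

Apply the spherical direct solution leg by leg, carrying full precision between legs.
Leg 1: from (39.8391°, -4.0689°), δ = 574/3440.065 = 0.166857 rad, θ = 116° → φ = 35.1579°, λ = 6.4515°.
Leg 2: from (35.1579°, 6.4515°), δ = 2327.8/3440.065 = 0.676673 rad, θ = 46° → φ = 53.5710°, λ = 55.7888°.
Leg 3: from (53.5710°, 55.7888°), δ = 461.5/3440.065 = 0.134154 rad, θ = 27° → φ = 60.2423°, λ = 62.8161°.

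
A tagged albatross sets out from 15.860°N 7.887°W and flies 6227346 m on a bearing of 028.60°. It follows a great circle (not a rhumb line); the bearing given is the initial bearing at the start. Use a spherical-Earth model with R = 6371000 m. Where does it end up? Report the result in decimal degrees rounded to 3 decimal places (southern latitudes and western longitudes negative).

Central angle δ = d/R = 0.977452 rad.
Start latitude φ₁ = 0.276809 rad; initial bearing θ = 0.499164 rad.
Applying the spherical law of cosines for sides, sin φ₂ = sin φ₁ cos δ + cos φ₁ sin δ cos θ = 0.853009, so φ₂ = 58.541°.
For the longitude increment, Δλ = atan2( sin θ sin δ cos φ₁, cos δ − sin φ₁ sin φ₂ ) = atan2(0.381764, 0.326020) = 49.503°.
λ₂ = -7.887° + 49.503° = 41.616°.

latitude 58.541°, longitude 41.616°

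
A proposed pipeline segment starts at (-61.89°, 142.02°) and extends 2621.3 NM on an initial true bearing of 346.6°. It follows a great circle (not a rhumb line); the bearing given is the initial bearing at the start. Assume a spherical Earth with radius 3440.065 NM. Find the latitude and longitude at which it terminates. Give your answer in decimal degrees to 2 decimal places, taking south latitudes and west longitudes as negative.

latitude -18.77°, longitude 132.29°

Central angle δ = d/R = 0.761991 rad.
Converting: φ₁ = -1.080184 rad, θ = 6.049311 rad.
Destination latitude: φ₂ = arcsin( sin φ₁ cos δ + cos φ₁ sin δ cos θ ) = arcsin(-0.321706) = -18.77°.
For the longitude increment, Δλ = atan2( sin θ sin δ cos φ₁, cos δ − sin φ₁ sin φ₂ ) = atan2(-0.075382, 0.439704) = -9.73°.
Hence λ₂ = 142.02° + -9.73° = 132.29°.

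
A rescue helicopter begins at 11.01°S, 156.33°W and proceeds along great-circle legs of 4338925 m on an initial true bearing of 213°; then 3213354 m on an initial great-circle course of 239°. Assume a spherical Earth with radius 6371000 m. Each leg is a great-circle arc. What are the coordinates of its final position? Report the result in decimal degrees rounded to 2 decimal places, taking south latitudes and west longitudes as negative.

Apply the spherical direct solution leg by leg, carrying full precision between legs.
Leg 1: from (-11.01°, -156.33°), δ = 4338925/6371000 = 0.681043 rad, θ = 213° → φ = -41.81°, λ = 176.28°.
Leg 2: from (-41.81°, 176.28°), δ = 3213354/6371000 = 0.504372 rad, θ = 239° → φ = -50.28°, λ = 135.87°.

latitude -50.28°, longitude 135.87°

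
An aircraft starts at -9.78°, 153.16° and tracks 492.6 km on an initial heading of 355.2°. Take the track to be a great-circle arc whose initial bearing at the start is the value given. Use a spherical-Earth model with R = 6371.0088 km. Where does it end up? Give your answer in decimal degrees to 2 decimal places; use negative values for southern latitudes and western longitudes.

latitude -5.37°, longitude 152.79°

δ = 492.6/6371.0088 = 0.077319 rad (4.4301°).
Start latitude φ₁ = -0.170693 rad; initial bearing θ = 6.199410 rad.
Applying the spherical law of cosines for sides, sin φ₂ = sin φ₁ cos δ + cos φ₁ sin δ cos θ = -0.093506, so φ₂ = -5.37°.
Then Δλ = atan2(-0.006370, 0.981129) = -0.006492 rad, from sin θ sin δ cos φ₁ over cos δ − sin φ₁ sin φ₂.
λ₂ = 153.16° + -0.37° = 152.79°.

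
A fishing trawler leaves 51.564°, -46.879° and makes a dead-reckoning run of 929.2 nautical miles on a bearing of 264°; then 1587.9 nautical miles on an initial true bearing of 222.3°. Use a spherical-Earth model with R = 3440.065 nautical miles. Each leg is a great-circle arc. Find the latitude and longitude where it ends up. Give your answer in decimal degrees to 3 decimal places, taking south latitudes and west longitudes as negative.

Apply the spherical direct solution leg by leg, carrying full precision between legs.
Leg 1: from (51.564°, -46.879°), δ = 929.2/3440.065 = 0.270111 rad, θ = 264° → φ = 47.524°, λ = -70.020°.
Leg 2: from (47.524°, -70.020°), δ = 1587.9/3440.065 = 0.461590 rad, θ = 222.3° → φ = 25.972°, λ = -89.496°.

latitude 25.972°, longitude -89.496°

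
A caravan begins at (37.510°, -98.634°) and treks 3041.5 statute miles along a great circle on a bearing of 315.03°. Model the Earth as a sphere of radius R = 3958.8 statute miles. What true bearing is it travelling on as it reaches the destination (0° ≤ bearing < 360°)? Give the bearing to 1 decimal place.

final bearing 268.0°

Central angle δ = d/R = 0.768288 rad.
With φ₁ = 37.510° = 0.654673 rad and θ = 315.03° = 5.498311 rad:
sin φ₂ = sin φ₁ cos δ + cos φ₁ sin δ cos θ = (0.608900)(0.719101) + (0.793247)(0.694905)(0.707477) = 0.827844
φ₂ = asin(0.827844) = 0.975254 rad = 55.878°.
For the longitude increment, Δλ = atan2( sin θ sin δ cos φ₁, cos δ − sin φ₁ sin φ₂ ) = atan2(-0.389576, 0.215027) = -61.103°.
λ₂ = -98.634° + -61.103° = -159.737°.
The forward bearing on arrival equals the back-azimuth from the destination plus 180°.
Back-azimuth from P₂ (55.9°, -159.7°) to P₁ (37.5°, -98.6°), with Δλ' = λ₁ − λ₂ = 61.1°: atan2( sin Δλ' cos φ₁ , cos φ₂ sin φ₁ − sin φ₂ cos φ₁ cos Δλ' ) = 88.0°.
Final bearing = (88.0° + 180°) mod 360° = 268.0°.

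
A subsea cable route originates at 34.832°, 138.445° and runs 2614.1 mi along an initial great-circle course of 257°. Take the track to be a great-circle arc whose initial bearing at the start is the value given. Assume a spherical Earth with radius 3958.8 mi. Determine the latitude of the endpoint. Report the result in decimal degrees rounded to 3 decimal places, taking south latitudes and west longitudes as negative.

latitude 19.746°

Angular distance δ = d/R = 2614.1 / 3958.8 = 0.660326 rad.
With φ₁ = 34.832° = 0.607933 rad and θ = 257° = 4.485496 rad:
Applying the spherical law of cosines for sides, sin φ₂ = sin φ₁ cos δ + cos φ₁ sin δ cos θ = 0.337850, so φ₂ = 19.746°.
Then Δλ = atan2(-0.490572, 0.596822) = -0.687997 rad, from sin θ sin δ cos φ₁ over cos δ − sin φ₁ sin φ₂.
Hence λ₂ = 138.445° + -39.419° = 99.026°.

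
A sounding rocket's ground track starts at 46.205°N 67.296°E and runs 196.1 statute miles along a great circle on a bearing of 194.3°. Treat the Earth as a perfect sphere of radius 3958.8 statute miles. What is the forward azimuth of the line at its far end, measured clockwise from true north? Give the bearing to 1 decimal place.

final bearing 193.6°

The arc subtends δ = 196.1/3958.8 = 0.049535 rad at the centre.
With φ₁ = 46.205° = 0.806429 rad and θ = 194.3° = 3.391175 rad:
Destination latitude: φ₂ = arcsin( sin φ₁ cos δ + cos φ₁ sin δ cos θ ) = arcsin(0.687729) = 43.451°.
Δλ = atan2( sin θ sin δ cos φ₁ , cos δ − sin φ₁ sin φ₂ ) = atan2(-0.008464, 0.502357) = -0.016847 rad = -0.965°.
Hence λ₂ = 67.296° + -0.965° = 66.331°.
The forward bearing on arrival equals the back-azimuth from the destination plus 180°.
Back-azimuth from P₂ (43.5°, 66.3°) to P₁ (46.2°, 67.3°), with Δλ' = λ₁ − λ₂ = 1.0°: atan2( sin Δλ' cos φ₁ , cos φ₂ sin φ₁ − sin φ₂ cos φ₁ cos Δλ' ) = 13.6°.
Final bearing = (13.6° + 180°) mod 360° = 193.6°.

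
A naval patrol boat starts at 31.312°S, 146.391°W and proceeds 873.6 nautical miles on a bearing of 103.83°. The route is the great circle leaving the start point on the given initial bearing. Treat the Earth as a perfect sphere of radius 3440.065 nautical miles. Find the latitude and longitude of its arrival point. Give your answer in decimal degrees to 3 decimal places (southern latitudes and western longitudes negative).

Angular distance δ = d/R = 873.6 / 3440.065 = 0.253949 rad.
Start latitude φ₁ = -0.546497 rad; initial bearing θ = 1.812175 rad.
Destination latitude: φ₂ = arcsin( sin φ₁ cos δ + cos φ₁ sin δ cos θ ) = arcsin(-0.554337) = -33.665°.
Then Δλ = atan2(0.208414, 0.679840) = 0.297467 rad, from sin θ sin δ cos φ₁ over cos δ − sin φ₁ sin φ₂.
λ₂ = -146.391° + 17.044° = -129.347°.

latitude -33.665°, longitude -129.347°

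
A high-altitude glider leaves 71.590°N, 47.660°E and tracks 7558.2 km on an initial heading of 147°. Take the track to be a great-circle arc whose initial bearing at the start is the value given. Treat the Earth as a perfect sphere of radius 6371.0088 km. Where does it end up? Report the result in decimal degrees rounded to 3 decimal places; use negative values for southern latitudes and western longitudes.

Central angle δ = d/R = 1.186343 rad.
Start latitude φ₁ = 1.249481 rad; initial bearing θ = 2.565634 rad.
sin φ₂ = sin φ₁ cos δ + cos φ₁ sin δ cos θ = (0.948821)(0.375053) + (0.315815)(0.927004)(-0.838671) = 0.110328
φ₂ = asin(0.110328) = 0.110553 rad = 6.334°.
Δλ = atan2( sin θ sin δ cos φ₁ , cos δ − sin φ₁ sin φ₂ ) = atan2(0.159449, 0.270372) = 0.532842 rad = 30.530°.
λ₂ = 47.660° + 30.530° = 78.190°.

latitude 6.334°, longitude 78.190°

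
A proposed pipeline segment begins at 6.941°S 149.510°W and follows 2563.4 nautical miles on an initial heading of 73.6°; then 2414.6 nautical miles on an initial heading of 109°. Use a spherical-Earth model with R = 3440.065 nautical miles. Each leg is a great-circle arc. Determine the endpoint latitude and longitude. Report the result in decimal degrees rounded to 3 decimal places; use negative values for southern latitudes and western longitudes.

latitude -7.575°, longitude -70.661°

Apply the spherical direct solution leg by leg, carrying full precision between legs.
Leg 1: from (-6.941°, -149.510°), δ = 2563.4/3440.065 = 0.745160 rad, θ = 73.6° → φ = 5.810°, λ = -108.677°.
Leg 2: from (5.810°, -108.677°), δ = 2414.6/3440.065 = 0.701905 rad, θ = 109° → φ = -7.575°, λ = -70.661°.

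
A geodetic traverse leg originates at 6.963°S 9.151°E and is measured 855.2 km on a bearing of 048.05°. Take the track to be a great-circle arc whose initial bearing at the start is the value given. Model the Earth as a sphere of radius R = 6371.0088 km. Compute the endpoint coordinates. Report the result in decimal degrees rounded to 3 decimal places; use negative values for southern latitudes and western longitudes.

δ = 855.2/6371.0088 = 0.134233 rad (7.6910°).
With φ₁ = -6.963° = -0.121527 rad and θ = 48.05° = 0.838631 rad:
Destination latitude: φ₂ = arcsin( sin φ₁ cos δ + cos φ₁ sin δ cos θ ) = arcsin(-0.031335) = -1.796°.
Δλ = atan2( sin θ sin δ cos φ₁ , cos δ − sin φ₁ sin φ₂ ) = atan2(0.098799, 0.987206) = 0.099748 rad = 5.715°.
λ₂ = 9.151° + 5.715° = 14.866°.

latitude -1.796°, longitude 14.866°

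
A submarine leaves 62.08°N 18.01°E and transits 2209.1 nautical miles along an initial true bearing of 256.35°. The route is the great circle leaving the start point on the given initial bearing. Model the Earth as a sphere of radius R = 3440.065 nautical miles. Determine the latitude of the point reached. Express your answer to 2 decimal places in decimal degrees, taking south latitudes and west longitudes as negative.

latitude 39.90°

δ = 2209.1/3440.065 = 0.642168 rad (36.7935°).
Converting: φ₁ = 1.083500 rad, θ = 4.474152 rad.
Destination latitude: φ₂ = arcsin( sin φ₁ cos δ + cos φ₁ sin δ cos θ ) = arcsin(0.641406) = 39.90°.
For the longitude increment, Δλ = atan2( sin θ sin δ cos φ₁, cos δ − sin φ₁ sin φ₂ ) = atan2(-0.272522, 0.234051) = -49.34°.
λ₂ = 18.01° + -49.34° = -31.33°.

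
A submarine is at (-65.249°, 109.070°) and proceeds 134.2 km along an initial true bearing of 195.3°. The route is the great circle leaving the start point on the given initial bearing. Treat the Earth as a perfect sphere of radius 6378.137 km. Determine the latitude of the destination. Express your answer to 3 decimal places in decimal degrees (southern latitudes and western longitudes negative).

The arc subtends δ = 134.2/6378.137 = 0.021041 rad at the centre.
Converting: φ₁ = -1.138810 rad, θ = 3.408628 rad.
Applying the spherical law of cosines for sides, sin φ₂ = sin φ₁ cos δ + cos φ₁ sin δ cos θ = -0.916431, so φ₂ = -66.410°.
Then Δλ = atan2(-0.002324, 0.167535) = -0.013873 rad, from sin θ sin δ cos φ₁ over cos δ − sin φ₁ sin φ₂.
λ₂ = λ₁ + Δλ = 108.275°.

latitude -66.410°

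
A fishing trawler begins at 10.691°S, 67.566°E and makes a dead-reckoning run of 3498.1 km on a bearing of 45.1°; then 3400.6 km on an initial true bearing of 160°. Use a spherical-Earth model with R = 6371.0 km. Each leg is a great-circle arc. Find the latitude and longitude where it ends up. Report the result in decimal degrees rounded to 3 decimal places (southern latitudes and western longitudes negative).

latitude -17.017°, longitude 100.236°

Apply the spherical direct solution leg by leg, carrying full precision between legs.
Leg 1: from (-10.691°, 67.566°), δ = 3498.1/6371 = 0.549066 rad, θ = 45.1° → φ = 11.756°, λ = 89.751°.
Leg 2: from (11.756°, 89.751°), δ = 3400.6/6371 = 0.533762 rad, θ = 160° → φ = -17.017°, λ = 100.236°.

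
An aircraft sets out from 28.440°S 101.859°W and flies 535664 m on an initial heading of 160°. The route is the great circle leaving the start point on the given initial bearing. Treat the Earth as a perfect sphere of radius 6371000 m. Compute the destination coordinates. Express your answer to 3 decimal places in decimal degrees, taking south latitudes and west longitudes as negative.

latitude -32.953°, longitude -99.897°

Angular distance δ = d/R = 535664 / 6371000 = 0.084078 rad.
With φ₁ = -28.440° = -0.496372 rad and θ = 160° = 2.792527 rad:
sin φ₂ = sin φ₁ cos δ + cos φ₁ sin δ cos θ = (-0.476238)(0.996467) + (0.879316)(0.083979)(-0.939693) = -0.543947
φ₂ = asin(-0.543947) = -0.575134 rad = -32.953°.
Δλ = atan2( sin θ sin δ cos φ₁ , cos δ − sin φ₁ sin φ₂ ) = atan2(0.025256, 0.737419) = 0.034236 rad = 1.962°.
Hence λ₂ = -101.859° + 1.962° = -99.897°.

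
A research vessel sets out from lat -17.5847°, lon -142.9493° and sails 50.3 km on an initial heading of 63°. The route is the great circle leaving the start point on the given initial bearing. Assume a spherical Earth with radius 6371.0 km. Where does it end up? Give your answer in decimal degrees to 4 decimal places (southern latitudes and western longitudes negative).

latitude -17.3789°, longitude -142.5270°

The arc subtends δ = 50.3/6371 = 0.007895 rad at the centre.
With φ₁ = -17.5847° = -0.306911 rad and θ = 63° = 1.099557 rad:
Applying the spherical law of cosines for sides, sin φ₂ = sin φ₁ cos δ + cos φ₁ sin δ cos θ = -0.298689, so φ₂ = -17.3789°.
For the longitude increment, Δλ = atan2( sin θ sin δ cos φ₁, cos δ − sin φ₁ sin φ₂ ) = atan2(0.006706, 0.909730) = 0.4223°.
λ₂ = λ₁ + Δλ = -142.5270°.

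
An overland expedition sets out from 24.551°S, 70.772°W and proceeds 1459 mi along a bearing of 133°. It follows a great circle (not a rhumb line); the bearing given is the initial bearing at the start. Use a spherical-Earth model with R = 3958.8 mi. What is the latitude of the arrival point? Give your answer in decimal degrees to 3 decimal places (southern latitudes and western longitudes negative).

Angular distance δ = d/R = 1459 / 3958.8 = 0.368546 rad.
Start latitude φ₁ = -0.428496 rad; initial bearing θ = 2.321288 rad.
Destination latitude: φ₂ = arcsin( sin φ₁ cos δ + cos φ₁ sin δ cos θ ) = arcsin(-0.611086) = -37.668°.
Then Δλ = atan2(0.239657, 0.678944) = 0.339331 rad, from sin θ sin δ cos φ₁ over cos δ − sin φ₁ sin φ₂.
Hence λ₂ = -70.772° + 19.442° = -51.330°.

latitude -37.668°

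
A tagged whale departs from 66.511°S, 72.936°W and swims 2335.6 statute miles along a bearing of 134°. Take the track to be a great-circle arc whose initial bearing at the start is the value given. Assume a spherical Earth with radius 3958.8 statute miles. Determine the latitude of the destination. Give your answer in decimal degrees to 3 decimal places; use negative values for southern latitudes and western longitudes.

δ = 2335.6/3958.8 = 0.589977 rad (33.8032°).
With φ₁ = -66.511° = -1.160836 rad and θ = 134° = 2.338741 rad:
Destination latitude: φ₂ = arcsin( sin φ₁ cos δ + cos φ₁ sin δ cos θ ) = arcsin(-0.916133) = -66.367°.
For the longitude increment, Δλ = atan2( sin θ sin δ cos φ₁, cos δ − sin φ₁ sin φ₂ ) = atan2(0.159508, -0.009266) = 93.325°.
λ₂ = -72.936° + 93.325° = 20.389°.

latitude -66.367°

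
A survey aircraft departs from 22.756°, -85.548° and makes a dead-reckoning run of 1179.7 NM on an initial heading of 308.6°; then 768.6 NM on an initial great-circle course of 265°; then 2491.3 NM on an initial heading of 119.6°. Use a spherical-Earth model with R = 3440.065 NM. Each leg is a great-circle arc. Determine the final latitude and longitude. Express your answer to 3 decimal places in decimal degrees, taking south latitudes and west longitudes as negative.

latitude 6.743°, longitude -83.612°

Apply the spherical direct solution leg by leg, carrying full precision between legs.
Leg 1: from (22.756°, -85.548°), δ = 1179.7/3440.065 = 0.342930 rad, θ = 308.6° → φ = 33.899°, λ = -104.005°.
Leg 2: from (33.899°, -104.005°), δ = 768.6/3440.065 = 0.223426 rad, θ = 265° → φ = 31.860°, λ = -119.068°.
Leg 3: from (31.860°, -119.068°), δ = 2491.3/3440.065 = 0.724201 rad, θ = 119.6° → φ = 6.743°, λ = -83.612°.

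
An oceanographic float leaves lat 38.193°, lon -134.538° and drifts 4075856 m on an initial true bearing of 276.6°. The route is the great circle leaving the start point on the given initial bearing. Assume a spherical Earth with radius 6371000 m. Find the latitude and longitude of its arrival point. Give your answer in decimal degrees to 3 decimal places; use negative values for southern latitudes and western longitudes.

δ = 4075856/6371000 = 0.639751 rad (36.6551°).
With φ₁ = 38.193° = 0.666594 rad and θ = 276.6° = 4.827581 rad:
sin φ₂ = sin φ₁ cos δ + cos φ₁ sin δ cos θ = (0.618312)(0.802244) + (0.785932)(0.596996)(0.114937) = 0.549966
φ₂ = asin(0.549966) = 0.582323 rad = 33.365°.
Δλ = atan2( sin θ sin δ cos φ₁ , cos δ − sin φ₁ sin φ₂ ) = atan2(-0.466089, 0.462194) = -0.789595 rad = -45.240°.
Hence λ₂ = -134.538° + -45.240° = -179.778°.

latitude 33.365°, longitude -179.778°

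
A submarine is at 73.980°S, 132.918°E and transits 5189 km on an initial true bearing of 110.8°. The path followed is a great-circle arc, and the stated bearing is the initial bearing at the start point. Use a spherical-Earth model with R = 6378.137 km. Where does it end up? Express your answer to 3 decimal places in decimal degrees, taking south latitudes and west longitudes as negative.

Central angle δ = d/R = 0.813560 rad.
Start latitude φ₁ = -1.291195 rad; initial bearing θ = 1.933825 rad.
Destination latitude: φ₂ = arcsin( sin φ₁ cos δ + cos φ₁ sin δ cos θ ) = arcsin(-0.731459) = -47.009°.
Δλ = atan2( sin θ sin δ cos φ₁ , cos δ − sin φ₁ sin φ₂ ) = atan2(0.187488, -0.016138) = 1.656660 rad = 94.920°.
λ₂ = 132.918° + 94.920° = 227.838°, normalized to (−180°, 180°] → -132.162°.

latitude -47.009°, longitude -132.162°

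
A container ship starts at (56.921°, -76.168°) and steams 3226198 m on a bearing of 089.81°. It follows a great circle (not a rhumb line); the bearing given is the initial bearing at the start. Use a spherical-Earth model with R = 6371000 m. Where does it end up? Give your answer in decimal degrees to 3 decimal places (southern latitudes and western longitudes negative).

δ = 3226198/6371000 = 0.506388 rad (29.0139°).
Converting: φ₁ = 0.993459 rad, θ = 1.567480 rad.
Destination latitude: φ₂ = arcsin( sin φ₁ cos δ + cos φ₁ sin δ cos θ ) = arcsin(0.733640) = 47.192°.
Then Δλ = atan2(0.264721, 0.259772) = 0.794834 rad, from sin θ sin δ cos φ₁ over cos δ − sin φ₁ sin φ₂.
Hence λ₂ = -76.168° + 45.541° = -30.627°.

latitude 47.192°, longitude -30.627°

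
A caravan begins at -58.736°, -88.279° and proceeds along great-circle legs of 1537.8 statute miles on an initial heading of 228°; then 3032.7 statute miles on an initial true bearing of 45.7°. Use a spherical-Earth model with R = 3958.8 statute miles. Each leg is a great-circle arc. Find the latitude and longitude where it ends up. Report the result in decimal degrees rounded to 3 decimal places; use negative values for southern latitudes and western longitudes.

latitude -28.564°, longitude -100.749°

Apply the spherical direct solution leg by leg, carrying full precision between legs.
Leg 1: from (-58.736°, -88.279°), δ = 1537.8/3958.8 = 0.388451 rad, θ = 228° → φ = -67.314°, λ = -135.148°.
Leg 2: from (-67.314°, -135.148°), δ = 3032.7/3958.8 = 0.766065 rad, θ = 45.7° → φ = -28.564°, λ = -100.749°.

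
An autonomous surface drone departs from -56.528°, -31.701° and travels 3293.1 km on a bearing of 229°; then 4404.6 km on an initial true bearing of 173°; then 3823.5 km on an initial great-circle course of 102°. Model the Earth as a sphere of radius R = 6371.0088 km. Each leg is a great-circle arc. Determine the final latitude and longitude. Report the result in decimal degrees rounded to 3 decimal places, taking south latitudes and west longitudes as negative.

Apply the spherical direct solution leg by leg, carrying full precision between legs.
Leg 1: from (-56.528°, -31.701°), δ = 3293.1/6371.0088 = 0.516888 rad, θ = 229° → φ = -64.688°, λ = -92.431°.
Leg 2: from (-64.688°, -92.431°), δ = 4404.6/6371.0088 = 0.691350 rad, θ = 173° → φ = -75.237°, λ = 69.816°.
Leg 3: from (-75.237°, 69.816°), δ = 3823.5/6371.0088 = 0.600140 rad, θ = 102° → φ = -55.887°, λ = 149.881°.

latitude -55.887°, longitude 149.881°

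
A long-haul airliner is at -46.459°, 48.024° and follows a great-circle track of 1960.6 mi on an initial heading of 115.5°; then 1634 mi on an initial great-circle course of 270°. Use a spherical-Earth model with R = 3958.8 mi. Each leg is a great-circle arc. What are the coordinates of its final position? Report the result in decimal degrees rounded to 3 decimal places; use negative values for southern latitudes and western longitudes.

latitude -45.507°, longitude 56.246°

Apply the spherical direct solution leg by leg, carrying full precision between legs.
Leg 1: from (-46.459°, 48.024°), δ = 1960.6/3958.8 = 0.495251 rad, θ = 115.5° → φ = -51.145°, λ = 91.161°.
Leg 2: from (-51.145°, 91.161°), δ = 1634/3958.8 = 0.412751 rad, θ = 270° → φ = -45.507°, λ = 56.246°.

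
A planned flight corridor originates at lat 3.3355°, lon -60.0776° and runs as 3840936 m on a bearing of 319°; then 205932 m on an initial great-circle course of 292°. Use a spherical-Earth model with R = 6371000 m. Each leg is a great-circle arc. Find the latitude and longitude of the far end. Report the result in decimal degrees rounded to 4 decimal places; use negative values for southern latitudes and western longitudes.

Apply the spherical direct solution leg by leg, carrying full precision between legs.
Leg 1: from (3.3355°, -60.0776°), δ = 3840936/6371000 = 0.602878 rad, θ = 319° → φ = 28.3680°, λ = -85.0868°.
Leg 2: from (28.3680°, -85.0868°), δ = 205932/6371000 = 0.032323 rad, θ = 292° → φ = 29.0477°, λ = -87.0510°.

latitude 29.0477°, longitude -87.0510°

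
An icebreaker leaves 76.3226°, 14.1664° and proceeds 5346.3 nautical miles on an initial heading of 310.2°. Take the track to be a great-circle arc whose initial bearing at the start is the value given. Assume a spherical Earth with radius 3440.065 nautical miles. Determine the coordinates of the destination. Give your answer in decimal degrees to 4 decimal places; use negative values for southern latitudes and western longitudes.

latitude 9.7178°, longitude -115.0460°

The arc subtends δ = 5346.3/3440.065 = 1.554128 rad at the centre.
Converting: φ₁ = 1.332081 rad, θ = 5.414011 rad.
sin φ₂ = sin φ₁ cos δ + cos φ₁ sin δ cos θ = (0.971642)(0.016668) + (0.236455)(0.999861)(0.645458) = 0.168796
φ₂ = asin(0.168796) = 0.169608 rad = 9.7178°.
For the longitude increment, Δλ = atan2( sin θ sin δ cos φ₁, cos δ − sin φ₁ sin φ₂ ) = atan2(-0.180578, -0.147341) = -129.2124°.
λ₂ = 14.1664° + -129.2124° = -115.0460°.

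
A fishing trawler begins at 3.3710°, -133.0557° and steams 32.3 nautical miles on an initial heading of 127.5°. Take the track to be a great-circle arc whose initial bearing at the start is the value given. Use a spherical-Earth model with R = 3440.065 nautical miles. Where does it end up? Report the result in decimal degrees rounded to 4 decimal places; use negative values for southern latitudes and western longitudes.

latitude 3.0434°, longitude -132.6283°

Central angle δ = d/R = 0.009389 rad.
Start latitude φ₁ = 0.058835 rad; initial bearing θ = 2.225295 rad.
Destination latitude: φ₂ = arcsin( sin φ₁ cos δ + cos φ₁ sin δ cos θ ) = arcsin(0.053093) = 3.0434°.
For the longitude increment, Δλ = atan2( sin θ sin δ cos φ₁, cos δ − sin φ₁ sin φ₂ ) = atan2(0.007436, 0.996834) = 0.4274°.
Hence λ₂ = -133.0557° + 0.4274° = -132.6283°.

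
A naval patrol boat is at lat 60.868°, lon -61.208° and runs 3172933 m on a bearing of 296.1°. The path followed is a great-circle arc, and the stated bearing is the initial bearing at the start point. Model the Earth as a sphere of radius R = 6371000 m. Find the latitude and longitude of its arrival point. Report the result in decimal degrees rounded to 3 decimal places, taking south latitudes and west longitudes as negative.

latitude 60.424°, longitude -121.566°

δ = 3172933/6371000 = 0.498027 rad (28.5349°).
Start latitude φ₁ = 1.062347 rad; initial bearing θ = 5.167920 rad.
Applying the spherical law of cosines for sides, sin φ₂ = sin φ₁ cos δ + cos φ₁ sin δ cos θ = 0.869702, so φ₂ = 60.424°.
For the longitude increment, Δλ = atan2( sin θ sin δ cos φ₁, cos δ − sin φ₁ sin φ₂ ) = atan2(-0.208838, 0.118841) = -60.358°.
λ₂ = -61.208° + -60.358° = -121.566°.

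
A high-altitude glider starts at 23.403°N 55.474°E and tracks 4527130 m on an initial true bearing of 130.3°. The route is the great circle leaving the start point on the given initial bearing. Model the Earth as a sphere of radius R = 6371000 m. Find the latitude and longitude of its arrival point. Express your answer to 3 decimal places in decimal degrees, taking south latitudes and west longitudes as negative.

latitude -4.940°, longitude 85.429°

Central angle δ = d/R = 0.710584 rad.
Start latitude φ₁ = 0.408459 rad; initial bearing θ = 2.274164 rad.
Applying the spherical law of cosines for sides, sin φ₂ = sin φ₁ cos δ + cos φ₁ sin δ cos θ = -0.086112, so φ₂ = -4.940°.
For the longitude increment, Δλ = atan2( sin θ sin δ cos φ₁, cos δ − sin φ₁ sin φ₂ ) = atan2(0.456546, 0.792184) = 29.955°.
Hence λ₂ = 55.474° + 29.955° = 85.429°.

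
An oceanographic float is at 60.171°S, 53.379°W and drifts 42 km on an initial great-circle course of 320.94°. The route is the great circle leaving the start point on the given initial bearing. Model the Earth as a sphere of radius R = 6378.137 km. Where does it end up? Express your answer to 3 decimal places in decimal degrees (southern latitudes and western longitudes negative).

latitude -59.877°, longitude -53.853°

Angular distance δ = d/R = 42 / 6378.137 = 0.006585 rad.
Start latitude φ₁ = -1.050182 rad; initial bearing θ = 5.601460 rad.
Applying the spherical law of cosines for sides, sin φ₂ = sin φ₁ cos δ + cos φ₁ sin δ cos θ = -0.864952, so φ₂ = -59.877°.
For the longitude increment, Δλ = atan2( sin θ sin δ cos φ₁, cos δ − sin φ₁ sin φ₂ ) = atan2(-0.002064, 0.249621) = -0.474°.
λ₂ = -53.379° + -0.474° = -53.853°.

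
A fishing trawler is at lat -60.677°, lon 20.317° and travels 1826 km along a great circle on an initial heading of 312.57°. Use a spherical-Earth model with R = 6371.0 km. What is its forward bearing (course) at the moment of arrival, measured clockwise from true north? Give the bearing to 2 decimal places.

Angular distance δ = d/R = 1826 / 6371 = 0.286611 rad.
Converting: φ₁ = -1.059013 rad, θ = 5.455376 rad.
Applying the spherical law of cosines for sides, sin φ₂ = sin φ₁ cos δ + cos φ₁ sin δ cos θ = -0.742647, so φ₂ = -47.957°.
Then Δλ = atan2(-0.101961, 0.311713) = -0.316129 rad, from sin θ sin δ cos φ₁ over cos δ − sin φ₁ sin φ₂.
λ₂ = λ₁ + Δλ = 2.204°.
The forward bearing on arrival equals the back-azimuth from the destination plus 180°.
Back-azimuth from P₂ (-47.96°, 2.20°) to P₁ (-60.68°, 20.32°), with Δλ' = λ₁ − λ₂ = 18.11°: atan2( sin Δλ' cos φ₁ , cos φ₂ sin φ₁ − sin φ₂ cos φ₁ cos Δλ' ) = 147.41°.
Final bearing = (147.41° + 180°) mod 360° = 327.41°.

final bearing 327.41°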